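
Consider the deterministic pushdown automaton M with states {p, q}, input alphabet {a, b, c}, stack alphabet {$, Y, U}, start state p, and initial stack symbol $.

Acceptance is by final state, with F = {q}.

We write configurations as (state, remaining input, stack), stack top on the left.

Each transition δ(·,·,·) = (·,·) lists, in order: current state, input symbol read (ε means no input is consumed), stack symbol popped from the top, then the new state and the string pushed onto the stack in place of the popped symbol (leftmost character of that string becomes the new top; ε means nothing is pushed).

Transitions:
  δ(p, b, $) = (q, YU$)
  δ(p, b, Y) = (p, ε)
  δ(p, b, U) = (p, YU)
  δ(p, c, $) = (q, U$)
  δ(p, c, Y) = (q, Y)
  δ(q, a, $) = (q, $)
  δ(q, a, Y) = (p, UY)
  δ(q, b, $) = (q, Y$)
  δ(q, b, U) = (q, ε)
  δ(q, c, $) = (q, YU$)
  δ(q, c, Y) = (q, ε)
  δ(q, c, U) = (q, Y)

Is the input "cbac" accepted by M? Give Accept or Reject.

Accept

(p, cbac, $)
  read c, top $: go to q, push U$ → (q, bac, U$)
  read b, top U: go to q, push ε → (q, ac, $)
  read a, top $: go to q, push $ → (q, c, $)
  read c, top $: go to q, push YU$ → (q, ε, YU$)
All input consumed; state q ∈ F.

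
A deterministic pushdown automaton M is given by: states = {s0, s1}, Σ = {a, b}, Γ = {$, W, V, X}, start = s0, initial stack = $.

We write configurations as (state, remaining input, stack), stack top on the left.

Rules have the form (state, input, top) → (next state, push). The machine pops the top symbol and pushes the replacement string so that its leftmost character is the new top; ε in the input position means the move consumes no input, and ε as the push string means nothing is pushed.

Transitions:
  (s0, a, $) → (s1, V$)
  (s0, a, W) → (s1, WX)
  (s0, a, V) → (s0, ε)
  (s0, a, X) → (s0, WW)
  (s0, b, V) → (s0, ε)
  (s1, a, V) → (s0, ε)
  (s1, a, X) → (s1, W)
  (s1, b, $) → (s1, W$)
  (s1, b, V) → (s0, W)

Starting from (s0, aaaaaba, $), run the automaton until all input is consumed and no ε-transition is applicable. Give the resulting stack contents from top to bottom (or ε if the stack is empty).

(s0, aaaaaba, $) ⊢ (s1, aaaaba, V$) ⊢ (s0, aaaba, $) ⊢ (s1, aaba, V$) ⊢ (s0, aba, $) ⊢ (s1, ba, V$) ⊢ (s0, a, W$) ⊢ (s1, ε, WX$)
All input consumed in state s1 with stack WX$.

WX$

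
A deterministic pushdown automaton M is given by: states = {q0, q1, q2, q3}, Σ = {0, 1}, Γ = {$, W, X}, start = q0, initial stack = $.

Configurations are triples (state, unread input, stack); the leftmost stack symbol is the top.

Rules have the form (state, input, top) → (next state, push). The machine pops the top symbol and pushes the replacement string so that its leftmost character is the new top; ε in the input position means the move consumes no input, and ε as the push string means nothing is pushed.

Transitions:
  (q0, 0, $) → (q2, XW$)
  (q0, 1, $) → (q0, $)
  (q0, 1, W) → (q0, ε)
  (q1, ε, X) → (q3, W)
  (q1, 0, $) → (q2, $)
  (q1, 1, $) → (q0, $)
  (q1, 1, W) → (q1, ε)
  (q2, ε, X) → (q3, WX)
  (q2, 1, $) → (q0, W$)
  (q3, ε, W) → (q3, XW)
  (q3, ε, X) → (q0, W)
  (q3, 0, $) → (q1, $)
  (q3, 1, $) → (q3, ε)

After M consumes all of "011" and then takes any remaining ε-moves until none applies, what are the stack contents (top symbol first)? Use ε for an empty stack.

(q0, 011, $) ⊢ (q2, 11, XW$) ⊢ (q3, 11, WXW$) ⊢ (q3, 11, XWXW$) ⊢ (q0, 11, WWXW$) ⊢ (q0, 1, WXW$) ⊢ (q0, ε, XW$)
All input consumed in state q0 with stack XW$.

XW$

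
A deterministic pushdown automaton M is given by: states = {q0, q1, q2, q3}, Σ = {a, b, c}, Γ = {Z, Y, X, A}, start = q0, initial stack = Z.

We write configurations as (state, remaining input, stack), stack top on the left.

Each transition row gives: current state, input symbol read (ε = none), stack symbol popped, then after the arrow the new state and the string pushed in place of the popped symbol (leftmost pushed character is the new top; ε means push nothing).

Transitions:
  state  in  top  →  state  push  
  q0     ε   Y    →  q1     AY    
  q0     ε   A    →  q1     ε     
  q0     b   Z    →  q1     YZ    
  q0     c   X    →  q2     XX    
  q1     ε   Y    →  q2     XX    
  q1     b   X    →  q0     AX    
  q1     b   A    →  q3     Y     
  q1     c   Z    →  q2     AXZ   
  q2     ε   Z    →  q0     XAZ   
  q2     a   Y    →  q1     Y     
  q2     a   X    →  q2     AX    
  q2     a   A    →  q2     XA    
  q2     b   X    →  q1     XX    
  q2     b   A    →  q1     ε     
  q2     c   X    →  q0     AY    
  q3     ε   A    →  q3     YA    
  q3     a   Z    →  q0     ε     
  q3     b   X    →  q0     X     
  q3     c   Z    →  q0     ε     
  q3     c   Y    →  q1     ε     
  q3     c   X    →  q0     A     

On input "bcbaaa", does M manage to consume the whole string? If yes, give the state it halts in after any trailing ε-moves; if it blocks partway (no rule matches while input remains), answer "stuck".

stuck

(q0, bcbaaa, Z) ⊢ (q1, cbaaa, YZ) ⊢ (q2, cbaaa, XXZ) ⊢ (q0, baaa, AYXZ) ⊢ (q1, baaa, YXZ) ⊢ (q2, baaa, XXXZ) ⊢ (q1, aaa, XXXXZ)
No transition for (q1, a, top X); M blocks with input aaa remaining.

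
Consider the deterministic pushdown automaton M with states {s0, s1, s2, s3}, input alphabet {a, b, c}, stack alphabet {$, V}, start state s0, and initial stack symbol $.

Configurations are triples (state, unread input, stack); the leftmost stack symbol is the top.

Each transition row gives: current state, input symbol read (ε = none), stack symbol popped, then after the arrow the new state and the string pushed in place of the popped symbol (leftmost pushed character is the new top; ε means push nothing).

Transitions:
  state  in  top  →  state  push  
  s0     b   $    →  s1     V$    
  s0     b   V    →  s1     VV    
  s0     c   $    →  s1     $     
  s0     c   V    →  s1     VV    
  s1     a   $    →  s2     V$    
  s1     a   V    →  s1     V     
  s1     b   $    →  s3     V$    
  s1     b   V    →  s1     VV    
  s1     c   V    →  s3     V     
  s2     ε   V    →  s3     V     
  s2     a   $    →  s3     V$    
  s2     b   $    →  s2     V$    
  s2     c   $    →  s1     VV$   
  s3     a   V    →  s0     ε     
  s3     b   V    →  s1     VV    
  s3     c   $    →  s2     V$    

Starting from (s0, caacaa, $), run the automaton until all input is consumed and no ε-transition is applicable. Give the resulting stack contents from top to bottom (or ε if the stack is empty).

(s0, caacaa, $)
  read c, top $: go to s1, push $ → (s1, aacaa, $)
  read a, top $: go to s2, push V$ → (s2, acaa, V$)
  ε-move, top V: go to s3, push V → (s3, acaa, V$)
  read a, top V: go to s0, push ε → (s0, caa, $)
  read c, top $: go to s1, push $ → (s1, aa, $)
  read a, top $: go to s2, push V$ → (s2, a, V$)
  ε-move, top V: go to s3, push V → (s3, a, V$)
  read a, top V: go to s0, push ε → (s0, ε, $)
All input consumed in state s0 with stack $.

$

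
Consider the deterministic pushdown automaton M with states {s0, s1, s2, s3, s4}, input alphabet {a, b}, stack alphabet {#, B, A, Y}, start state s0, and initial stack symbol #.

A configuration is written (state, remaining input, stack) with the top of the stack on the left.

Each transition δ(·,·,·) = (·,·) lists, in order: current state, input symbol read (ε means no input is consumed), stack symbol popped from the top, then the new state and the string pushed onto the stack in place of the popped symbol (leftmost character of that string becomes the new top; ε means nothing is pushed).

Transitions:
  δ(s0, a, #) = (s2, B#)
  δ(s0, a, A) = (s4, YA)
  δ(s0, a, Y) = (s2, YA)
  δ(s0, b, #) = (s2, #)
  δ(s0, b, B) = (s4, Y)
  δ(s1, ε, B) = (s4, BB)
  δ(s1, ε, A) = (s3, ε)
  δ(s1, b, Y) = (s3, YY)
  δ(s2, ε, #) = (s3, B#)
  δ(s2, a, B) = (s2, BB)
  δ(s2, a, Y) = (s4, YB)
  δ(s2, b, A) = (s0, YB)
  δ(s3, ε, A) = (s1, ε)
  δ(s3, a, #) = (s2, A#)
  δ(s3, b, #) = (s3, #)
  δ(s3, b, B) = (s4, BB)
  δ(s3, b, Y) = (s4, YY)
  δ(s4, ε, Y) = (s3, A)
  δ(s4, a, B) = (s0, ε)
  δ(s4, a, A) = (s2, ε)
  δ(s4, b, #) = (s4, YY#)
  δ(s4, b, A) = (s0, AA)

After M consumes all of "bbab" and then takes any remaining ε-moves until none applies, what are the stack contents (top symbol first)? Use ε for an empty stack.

#

(s0, bbab, #)
  read b, top #: go to s2, push # → (s2, bab, #)
  ε-move, top #: go to s3, push B# → (s3, bab, B#)
  read b, top B: go to s4, push BB → (s4, ab, BB#)
  read a, top B: go to s0, push ε → (s0, b, B#)
  read b, top B: go to s4, push Y → (s4, ε, Y#)
  ε-move, top Y: go to s3, push A → (s3, ε, A#)
  ε-move, top A: go to s1, push ε → (s1, ε, #)
All input consumed in state s1 with stack #.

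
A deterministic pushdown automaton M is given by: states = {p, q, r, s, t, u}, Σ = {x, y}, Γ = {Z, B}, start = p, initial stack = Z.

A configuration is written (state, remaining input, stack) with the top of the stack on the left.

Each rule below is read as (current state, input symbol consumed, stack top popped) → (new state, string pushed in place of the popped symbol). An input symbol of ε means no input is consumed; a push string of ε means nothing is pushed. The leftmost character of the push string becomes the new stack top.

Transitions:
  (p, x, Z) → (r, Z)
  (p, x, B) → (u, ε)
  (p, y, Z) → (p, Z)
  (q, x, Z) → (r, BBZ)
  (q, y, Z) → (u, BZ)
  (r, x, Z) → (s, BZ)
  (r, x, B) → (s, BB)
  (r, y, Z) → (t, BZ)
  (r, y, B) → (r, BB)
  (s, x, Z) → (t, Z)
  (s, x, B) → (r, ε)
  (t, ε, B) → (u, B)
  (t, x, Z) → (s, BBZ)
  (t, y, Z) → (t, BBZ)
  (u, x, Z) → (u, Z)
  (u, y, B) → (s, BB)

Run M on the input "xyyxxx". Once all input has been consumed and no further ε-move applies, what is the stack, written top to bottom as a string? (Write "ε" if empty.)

BZ

(p, xyyxxx, Z)
  read x, top Z: go to r, push Z → (r, yyxxx, Z)
  read y, top Z: go to t, push BZ → (t, yxxx, BZ)
  ε-move, top B: go to u, push B → (u, yxxx, BZ)
  read y, top B: go to s, push BB → (s, xxx, BBZ)
  read x, top B: go to r, push ε → (r, xx, BZ)
  read x, top B: go to s, push BB → (s, x, BBZ)
  read x, top B: go to r, push ε → (r, ε, BZ)
All input consumed in state r with stack BZ.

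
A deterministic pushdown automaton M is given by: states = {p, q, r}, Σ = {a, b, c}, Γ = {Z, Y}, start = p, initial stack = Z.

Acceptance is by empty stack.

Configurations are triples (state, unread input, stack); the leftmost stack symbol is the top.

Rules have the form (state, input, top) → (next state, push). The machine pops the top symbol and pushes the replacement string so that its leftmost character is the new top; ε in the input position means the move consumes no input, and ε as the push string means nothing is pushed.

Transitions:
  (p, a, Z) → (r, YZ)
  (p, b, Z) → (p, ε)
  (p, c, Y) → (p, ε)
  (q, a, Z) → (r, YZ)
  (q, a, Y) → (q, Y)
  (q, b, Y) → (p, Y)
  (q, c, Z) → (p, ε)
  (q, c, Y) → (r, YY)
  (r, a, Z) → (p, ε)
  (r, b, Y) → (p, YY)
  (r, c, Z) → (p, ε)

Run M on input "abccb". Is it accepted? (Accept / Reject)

Accept

(p, abccb, Z)
  read a, top Z: go to r, push YZ → (r, bccb, YZ)
  read b, top Y: go to p, push YY → (p, ccb, YYZ)
  read c, top Y: go to p, push ε → (p, cb, YZ)
  read c, top Y: go to p, push ε → (p, b, Z)
  read b, top Z: go to p, push ε → (p, ε, ε)
All input consumed and the stack is empty.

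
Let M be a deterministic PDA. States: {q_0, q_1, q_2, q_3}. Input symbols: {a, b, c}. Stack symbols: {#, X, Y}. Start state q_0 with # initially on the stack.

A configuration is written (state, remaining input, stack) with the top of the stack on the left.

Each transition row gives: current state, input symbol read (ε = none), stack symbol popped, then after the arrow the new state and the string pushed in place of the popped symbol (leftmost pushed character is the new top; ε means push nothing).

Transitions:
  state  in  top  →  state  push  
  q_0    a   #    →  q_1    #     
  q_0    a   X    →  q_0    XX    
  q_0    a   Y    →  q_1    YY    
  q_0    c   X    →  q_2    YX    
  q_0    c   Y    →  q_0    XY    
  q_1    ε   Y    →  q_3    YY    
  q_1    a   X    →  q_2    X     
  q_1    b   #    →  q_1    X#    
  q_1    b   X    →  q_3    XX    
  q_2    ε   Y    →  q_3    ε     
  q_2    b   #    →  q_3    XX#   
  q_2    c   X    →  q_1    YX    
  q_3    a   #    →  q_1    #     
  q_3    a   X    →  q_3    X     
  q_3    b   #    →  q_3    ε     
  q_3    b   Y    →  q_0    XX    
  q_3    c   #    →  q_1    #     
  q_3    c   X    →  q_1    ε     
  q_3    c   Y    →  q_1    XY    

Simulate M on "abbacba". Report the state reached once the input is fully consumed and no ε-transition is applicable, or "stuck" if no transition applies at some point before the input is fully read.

(q_0, abbacba, #) ⊢ (q_1, bbacba, #) ⊢ (q_1, bacba, X#) ⊢ (q_3, acba, XX#) ⊢ (q_3, cba, XX#) ⊢ (q_1, ba, X#) ⊢ (q_3, a, XX#) ⊢ (q_3, ε, XX#)
All input consumed; M is in state q_3.

q_3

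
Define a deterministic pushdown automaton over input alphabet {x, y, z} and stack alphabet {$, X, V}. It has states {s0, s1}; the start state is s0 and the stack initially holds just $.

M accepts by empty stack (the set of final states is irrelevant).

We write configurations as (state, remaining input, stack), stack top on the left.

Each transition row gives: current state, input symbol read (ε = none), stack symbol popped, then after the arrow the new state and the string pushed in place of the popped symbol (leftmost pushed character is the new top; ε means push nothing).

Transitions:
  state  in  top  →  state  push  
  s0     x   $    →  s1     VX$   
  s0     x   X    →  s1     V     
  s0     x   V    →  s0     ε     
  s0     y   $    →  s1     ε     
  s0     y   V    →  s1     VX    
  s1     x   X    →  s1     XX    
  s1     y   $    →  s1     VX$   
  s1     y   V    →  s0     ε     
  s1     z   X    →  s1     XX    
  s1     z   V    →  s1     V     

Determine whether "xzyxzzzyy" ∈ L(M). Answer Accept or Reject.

Accept

(s0, xzyxzzzyy, $) ⊢ (s1, zyxzzzyy, VX$) ⊢ (s1, yxzzzyy, VX$) ⊢ (s0, xzzzyy, X$) ⊢ (s1, zzzyy, V$) ⊢ (s1, zzyy, V$) ⊢ (s1, zyy, V$) ⊢ (s1, yy, V$) ⊢ (s0, y, $) ⊢ (s1, ε, ε)
All input consumed and the stack is empty.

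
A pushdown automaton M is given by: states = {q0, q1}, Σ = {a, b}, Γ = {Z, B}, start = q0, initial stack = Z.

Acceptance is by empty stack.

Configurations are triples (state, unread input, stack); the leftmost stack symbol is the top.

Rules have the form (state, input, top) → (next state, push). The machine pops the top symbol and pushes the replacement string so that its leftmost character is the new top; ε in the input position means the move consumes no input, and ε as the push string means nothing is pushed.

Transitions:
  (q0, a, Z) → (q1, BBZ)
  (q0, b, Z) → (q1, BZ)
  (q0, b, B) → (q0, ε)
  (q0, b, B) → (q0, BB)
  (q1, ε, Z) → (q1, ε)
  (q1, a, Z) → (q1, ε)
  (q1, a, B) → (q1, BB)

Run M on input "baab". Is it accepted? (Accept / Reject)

Reject

No computation consumes all input and empties the stack.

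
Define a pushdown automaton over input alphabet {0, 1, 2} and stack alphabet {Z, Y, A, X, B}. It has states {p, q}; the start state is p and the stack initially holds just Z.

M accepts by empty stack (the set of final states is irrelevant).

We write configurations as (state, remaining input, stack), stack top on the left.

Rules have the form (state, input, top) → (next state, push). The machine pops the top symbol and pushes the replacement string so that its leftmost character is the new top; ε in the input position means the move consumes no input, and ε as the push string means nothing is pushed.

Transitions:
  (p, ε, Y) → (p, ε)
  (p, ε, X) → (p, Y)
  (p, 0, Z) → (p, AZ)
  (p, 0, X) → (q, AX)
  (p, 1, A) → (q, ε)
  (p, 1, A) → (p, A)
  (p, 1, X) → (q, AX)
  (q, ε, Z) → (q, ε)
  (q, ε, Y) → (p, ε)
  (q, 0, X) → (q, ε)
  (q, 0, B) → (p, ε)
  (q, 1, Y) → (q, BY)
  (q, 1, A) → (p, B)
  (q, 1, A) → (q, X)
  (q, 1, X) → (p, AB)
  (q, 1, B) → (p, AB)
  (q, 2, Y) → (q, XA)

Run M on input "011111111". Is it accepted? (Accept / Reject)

Accept

One accepting computation: (p, 011111111, Z) ⊢ (p, 11111111, AZ) ⊢ (p, 1111111, AZ) ⊢ (p, 111111, AZ) ⊢ (p, 11111, AZ) ⊢ (p, 1111, AZ) ⊢ (p, 111, AZ) ⊢ (p, 11, AZ) ⊢ (p, 1, AZ) ⊢ (q, ε, Z) ⊢ (q, ε, ε)
All input consumed and the stack is empty.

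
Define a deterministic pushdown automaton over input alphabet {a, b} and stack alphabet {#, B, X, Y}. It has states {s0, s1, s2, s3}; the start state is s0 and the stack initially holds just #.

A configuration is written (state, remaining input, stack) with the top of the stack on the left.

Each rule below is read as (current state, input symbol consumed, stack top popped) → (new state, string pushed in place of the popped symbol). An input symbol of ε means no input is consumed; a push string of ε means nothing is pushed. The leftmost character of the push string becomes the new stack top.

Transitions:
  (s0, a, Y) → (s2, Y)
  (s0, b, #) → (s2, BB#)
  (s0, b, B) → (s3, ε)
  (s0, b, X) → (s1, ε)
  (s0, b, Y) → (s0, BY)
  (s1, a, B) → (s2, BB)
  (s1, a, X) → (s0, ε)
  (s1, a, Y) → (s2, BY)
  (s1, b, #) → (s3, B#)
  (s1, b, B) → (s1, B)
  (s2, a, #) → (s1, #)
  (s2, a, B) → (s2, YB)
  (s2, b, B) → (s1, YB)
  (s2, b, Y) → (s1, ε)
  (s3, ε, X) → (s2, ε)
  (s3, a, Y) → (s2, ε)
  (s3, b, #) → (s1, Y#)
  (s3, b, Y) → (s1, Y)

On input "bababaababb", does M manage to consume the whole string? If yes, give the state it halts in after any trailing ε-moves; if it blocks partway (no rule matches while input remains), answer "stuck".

stuck

(s0, bababaababb, #) ⊢ (s2, ababaababb, BB#) ⊢ (s2, babaababb, YBB#) ⊢ (s1, abaababb, BB#) ⊢ (s2, baababb, BBB#) ⊢ (s1, aababb, YBBB#) ⊢ (s2, ababb, BYBBB#) ⊢ (s2, babb, YBYBBB#) ⊢ (s1, abb, BYBBB#) ⊢ (s2, bb, BBYBBB#) ⊢ (s1, b, YBBYBBB#)
No transition for (s1, b, top Y); M blocks with input b remaining.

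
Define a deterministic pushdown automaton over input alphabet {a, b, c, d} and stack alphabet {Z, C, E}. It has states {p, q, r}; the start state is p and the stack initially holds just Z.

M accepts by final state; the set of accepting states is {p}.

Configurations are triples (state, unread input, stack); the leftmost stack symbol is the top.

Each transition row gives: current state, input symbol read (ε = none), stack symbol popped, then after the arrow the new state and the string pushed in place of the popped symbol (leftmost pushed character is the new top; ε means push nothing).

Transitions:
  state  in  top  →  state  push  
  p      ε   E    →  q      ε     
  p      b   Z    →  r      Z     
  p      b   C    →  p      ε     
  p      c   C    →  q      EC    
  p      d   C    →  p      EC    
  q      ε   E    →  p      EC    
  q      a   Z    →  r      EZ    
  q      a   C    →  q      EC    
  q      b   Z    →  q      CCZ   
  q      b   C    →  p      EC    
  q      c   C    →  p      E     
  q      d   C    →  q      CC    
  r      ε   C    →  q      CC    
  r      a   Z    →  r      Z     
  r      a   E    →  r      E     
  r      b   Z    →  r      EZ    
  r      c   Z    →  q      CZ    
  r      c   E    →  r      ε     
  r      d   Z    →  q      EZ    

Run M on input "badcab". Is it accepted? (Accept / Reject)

Reject

(p, badcab, Z)
  read b, top Z: go to r, push Z → (r, adcab, Z)
  read a, top Z: go to r, push Z → (r, dcab, Z)
  read d, top Z: go to q, push EZ → (q, cab, EZ)
  ε-move, top E: go to p, push EC → (p, cab, ECZ)
  ε-move, top E: go to q, push ε → (q, cab, CZ)
  read c, top C: go to p, push E → (p, ab, EZ)
  ε-move, top E: go to q, push ε → (q, ab, Z)
  read a, top Z: go to r, push EZ → (r, b, EZ)
No transition applies at (r, b, EZ); input not fully consumed.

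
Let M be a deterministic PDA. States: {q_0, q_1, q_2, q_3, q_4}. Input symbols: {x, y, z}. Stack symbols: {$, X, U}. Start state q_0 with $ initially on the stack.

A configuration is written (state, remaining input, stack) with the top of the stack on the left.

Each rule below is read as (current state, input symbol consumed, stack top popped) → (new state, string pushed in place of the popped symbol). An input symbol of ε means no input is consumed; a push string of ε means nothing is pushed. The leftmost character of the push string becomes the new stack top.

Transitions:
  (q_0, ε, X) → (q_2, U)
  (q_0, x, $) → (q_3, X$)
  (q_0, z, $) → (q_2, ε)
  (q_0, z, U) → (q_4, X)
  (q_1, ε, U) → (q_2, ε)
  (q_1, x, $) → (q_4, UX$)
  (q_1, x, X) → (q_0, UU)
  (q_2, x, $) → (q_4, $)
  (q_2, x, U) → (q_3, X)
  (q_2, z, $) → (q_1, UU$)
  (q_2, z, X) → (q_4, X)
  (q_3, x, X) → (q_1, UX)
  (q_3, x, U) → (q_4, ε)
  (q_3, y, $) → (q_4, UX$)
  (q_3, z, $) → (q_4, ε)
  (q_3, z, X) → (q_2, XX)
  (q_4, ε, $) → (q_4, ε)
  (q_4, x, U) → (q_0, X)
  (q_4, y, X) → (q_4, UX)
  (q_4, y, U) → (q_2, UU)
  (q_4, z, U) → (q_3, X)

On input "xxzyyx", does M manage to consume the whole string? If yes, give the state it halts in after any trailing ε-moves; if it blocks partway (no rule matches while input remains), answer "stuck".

(q_0, xxzyyx, $)
  read x, top $: go to q_3, push X$ → (q_3, xzyyx, X$)
  read x, top X: go to q_1, push UX → (q_1, zyyx, UX$)
  ε-move, top U: go to q_2, push ε → (q_2, zyyx, X$)
  read z, top X: go to q_4, push X → (q_4, yyx, X$)
  read y, top X: go to q_4, push UX → (q_4, yx, UX$)
  read y, top U: go to q_2, push UU → (q_2, x, UUX$)
  read x, top U: go to q_3, push X → (q_3, ε, XUX$)
All input consumed; M is in state q_3.

q_3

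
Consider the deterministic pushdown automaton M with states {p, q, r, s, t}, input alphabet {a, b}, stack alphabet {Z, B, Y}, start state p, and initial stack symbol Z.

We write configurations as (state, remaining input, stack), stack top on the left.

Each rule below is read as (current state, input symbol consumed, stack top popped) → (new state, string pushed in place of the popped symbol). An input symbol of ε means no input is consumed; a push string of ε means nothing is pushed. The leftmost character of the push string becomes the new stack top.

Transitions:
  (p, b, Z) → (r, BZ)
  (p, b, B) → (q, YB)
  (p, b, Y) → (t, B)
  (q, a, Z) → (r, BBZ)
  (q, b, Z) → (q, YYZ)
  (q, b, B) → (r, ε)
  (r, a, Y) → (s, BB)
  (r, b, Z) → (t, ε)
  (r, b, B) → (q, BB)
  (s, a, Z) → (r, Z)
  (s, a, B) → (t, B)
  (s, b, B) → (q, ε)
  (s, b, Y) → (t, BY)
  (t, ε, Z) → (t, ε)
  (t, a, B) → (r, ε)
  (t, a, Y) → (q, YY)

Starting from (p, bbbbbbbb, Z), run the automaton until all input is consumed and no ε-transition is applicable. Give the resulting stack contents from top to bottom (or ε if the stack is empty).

(p, bbbbbbbb, Z)
  read b, top Z: go to r, push BZ → (r, bbbbbbb, BZ)
  read b, top B: go to q, push BB → (q, bbbbbb, BBZ)
  read b, top B: go to r, push ε → (r, bbbbb, BZ)
  read b, top B: go to q, push BB → (q, bbbb, BBZ)
  read b, top B: go to r, push ε → (r, bbb, BZ)
  read b, top B: go to q, push BB → (q, bb, BBZ)
  read b, top B: go to r, push ε → (r, b, BZ)
  read b, top B: go to q, push BB → (q, ε, BBZ)
All input consumed in state q with stack BBZ.

BBZ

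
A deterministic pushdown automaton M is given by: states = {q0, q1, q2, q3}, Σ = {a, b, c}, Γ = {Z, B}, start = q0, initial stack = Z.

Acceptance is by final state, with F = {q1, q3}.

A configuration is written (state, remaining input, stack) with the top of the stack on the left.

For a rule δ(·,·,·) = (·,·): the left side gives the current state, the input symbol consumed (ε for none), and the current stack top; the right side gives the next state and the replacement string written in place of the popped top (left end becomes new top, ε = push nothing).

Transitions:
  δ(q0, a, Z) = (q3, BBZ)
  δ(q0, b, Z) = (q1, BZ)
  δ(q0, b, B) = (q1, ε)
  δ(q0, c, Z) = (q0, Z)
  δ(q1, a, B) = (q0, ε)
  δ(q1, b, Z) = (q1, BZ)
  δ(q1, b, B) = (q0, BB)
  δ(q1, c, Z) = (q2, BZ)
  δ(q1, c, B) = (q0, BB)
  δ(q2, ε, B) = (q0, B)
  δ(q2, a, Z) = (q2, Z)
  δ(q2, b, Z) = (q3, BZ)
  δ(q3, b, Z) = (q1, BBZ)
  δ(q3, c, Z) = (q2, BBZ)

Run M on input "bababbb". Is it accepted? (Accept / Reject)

(q0, bababbb, Z)
  read b, top Z: go to q1, push BZ → (q1, ababbb, BZ)
  read a, top B: go to q0, push ε → (q0, babbb, Z)
  read b, top Z: go to q1, push BZ → (q1, abbb, BZ)
  read a, top B: go to q0, push ε → (q0, bbb, Z)
  read b, top Z: go to q1, push BZ → (q1, bb, BZ)
  read b, top B: go to q0, push BB → (q0, b, BBZ)
  read b, top B: go to q1, push ε → (q1, ε, BZ)
All input consumed; state q1 ∈ F.

Accept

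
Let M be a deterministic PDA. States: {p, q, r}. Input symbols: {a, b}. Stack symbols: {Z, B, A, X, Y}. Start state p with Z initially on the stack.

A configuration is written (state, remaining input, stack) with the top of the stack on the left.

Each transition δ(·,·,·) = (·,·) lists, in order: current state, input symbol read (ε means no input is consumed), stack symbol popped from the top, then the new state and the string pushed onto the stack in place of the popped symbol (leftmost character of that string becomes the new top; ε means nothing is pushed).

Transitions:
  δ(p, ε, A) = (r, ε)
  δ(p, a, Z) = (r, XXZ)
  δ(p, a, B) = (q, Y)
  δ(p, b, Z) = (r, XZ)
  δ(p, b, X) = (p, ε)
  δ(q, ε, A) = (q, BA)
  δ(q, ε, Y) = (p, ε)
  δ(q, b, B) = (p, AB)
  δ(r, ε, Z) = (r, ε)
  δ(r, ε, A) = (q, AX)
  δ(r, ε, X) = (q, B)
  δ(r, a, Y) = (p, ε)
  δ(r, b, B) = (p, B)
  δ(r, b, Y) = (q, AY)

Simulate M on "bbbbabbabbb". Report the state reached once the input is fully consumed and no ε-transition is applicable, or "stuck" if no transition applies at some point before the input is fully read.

(p, bbbbabbabbb, Z)
  read b, top Z: go to r, push XZ → (r, bbbabbabbb, XZ)
  ε-move, top X: go to q, push B → (q, bbbabbabbb, BZ)
  read b, top B: go to p, push AB → (p, bbabbabbb, ABZ)
  ε-move, top A: go to r, push ε → (r, bbabbabbb, BZ)
  read b, top B: go to p, push B → (p, babbabbb, BZ)
No transition for (p, b, top B); M blocks with input babbabbb remaining.

stuck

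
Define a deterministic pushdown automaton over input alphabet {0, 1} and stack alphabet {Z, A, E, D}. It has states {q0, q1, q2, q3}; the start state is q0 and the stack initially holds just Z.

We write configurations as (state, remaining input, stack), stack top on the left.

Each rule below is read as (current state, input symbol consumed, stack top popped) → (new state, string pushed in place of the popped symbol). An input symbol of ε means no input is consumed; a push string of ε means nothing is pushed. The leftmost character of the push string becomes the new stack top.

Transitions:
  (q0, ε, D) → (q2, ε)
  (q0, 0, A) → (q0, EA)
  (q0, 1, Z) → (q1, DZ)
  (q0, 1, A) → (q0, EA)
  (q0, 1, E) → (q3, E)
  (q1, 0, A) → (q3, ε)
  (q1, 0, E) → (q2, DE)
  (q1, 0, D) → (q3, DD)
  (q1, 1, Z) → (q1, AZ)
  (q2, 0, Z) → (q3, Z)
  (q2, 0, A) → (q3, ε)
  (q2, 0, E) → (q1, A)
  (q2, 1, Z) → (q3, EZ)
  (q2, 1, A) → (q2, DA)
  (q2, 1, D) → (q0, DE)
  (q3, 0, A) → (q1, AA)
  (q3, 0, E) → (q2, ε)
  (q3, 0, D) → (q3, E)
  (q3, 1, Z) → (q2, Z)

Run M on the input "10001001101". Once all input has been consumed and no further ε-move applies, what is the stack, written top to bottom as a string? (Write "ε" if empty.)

EZ

(q0, 10001001101, Z)
  read 1, top Z: go to q1, push DZ → (q1, 0001001101, DZ)
  read 0, top D: go to q3, push DD → (q3, 001001101, DDZ)
  read 0, top D: go to q3, push E → (q3, 01001101, EDZ)
  read 0, top E: go to q2, push ε → (q2, 1001101, DZ)
  read 1, top D: go to q0, push DE → (q0, 001101, DEZ)
  ε-move, top D: go to q2, push ε → (q2, 001101, EZ)
  read 0, top E: go to q1, push A → (q1, 01101, AZ)
  read 0, top A: go to q3, push ε → (q3, 1101, Z)
  read 1, top Z: go to q2, push Z → (q2, 101, Z)
  read 1, top Z: go to q3, push EZ → (q3, 01, EZ)
  read 0, top E: go to q2, push ε → (q2, 1, Z)
  read 1, top Z: go to q3, push EZ → (q3, ε, EZ)
All input consumed in state q3 with stack EZ.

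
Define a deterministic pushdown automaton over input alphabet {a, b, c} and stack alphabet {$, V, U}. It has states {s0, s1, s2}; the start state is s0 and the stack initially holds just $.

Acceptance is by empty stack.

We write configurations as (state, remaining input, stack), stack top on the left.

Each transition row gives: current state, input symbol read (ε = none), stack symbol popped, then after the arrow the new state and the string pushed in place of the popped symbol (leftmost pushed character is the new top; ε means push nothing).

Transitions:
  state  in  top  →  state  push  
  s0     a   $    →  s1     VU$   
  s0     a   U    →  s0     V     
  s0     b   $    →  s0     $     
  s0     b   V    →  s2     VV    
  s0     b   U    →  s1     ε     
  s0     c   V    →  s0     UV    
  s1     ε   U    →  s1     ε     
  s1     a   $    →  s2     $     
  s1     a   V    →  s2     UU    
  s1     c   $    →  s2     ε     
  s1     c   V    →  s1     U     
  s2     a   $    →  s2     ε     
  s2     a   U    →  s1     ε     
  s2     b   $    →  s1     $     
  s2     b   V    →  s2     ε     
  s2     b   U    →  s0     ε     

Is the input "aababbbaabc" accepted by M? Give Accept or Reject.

Accept

(s0, aababbbaabc, $) ⊢ (s1, ababbbaabc, VU$) ⊢ (s2, babbbaabc, UUU$) ⊢ (s0, abbbaabc, UU$) ⊢ (s0, bbbaabc, VU$) ⊢ (s2, bbaabc, VVU$) ⊢ (s2, baabc, VU$) ⊢ (s2, aabc, U$) ⊢ (s1, abc, $) ⊢ (s2, bc, $) ⊢ (s1, c, $) ⊢ (s2, ε, ε)
All input consumed and the stack is empty.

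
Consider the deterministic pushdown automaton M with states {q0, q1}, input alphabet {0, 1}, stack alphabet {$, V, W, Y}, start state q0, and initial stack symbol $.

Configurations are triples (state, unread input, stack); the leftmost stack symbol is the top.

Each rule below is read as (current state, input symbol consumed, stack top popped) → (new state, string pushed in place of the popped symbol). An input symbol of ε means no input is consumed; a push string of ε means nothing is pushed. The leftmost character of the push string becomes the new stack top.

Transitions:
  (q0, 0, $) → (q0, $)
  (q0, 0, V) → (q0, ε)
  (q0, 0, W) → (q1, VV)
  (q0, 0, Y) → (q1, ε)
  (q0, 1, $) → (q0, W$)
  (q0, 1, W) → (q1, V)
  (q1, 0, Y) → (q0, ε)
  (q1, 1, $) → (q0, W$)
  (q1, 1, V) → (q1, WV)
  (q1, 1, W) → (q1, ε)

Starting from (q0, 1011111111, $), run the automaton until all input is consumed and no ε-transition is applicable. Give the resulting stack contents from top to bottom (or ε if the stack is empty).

VV$

(q0, 1011111111, $)
  read 1, top $: go to q0, push W$ → (q0, 011111111, W$)
  read 0, top W: go to q1, push VV → (q1, 11111111, VV$)
  read 1, top V: go to q1, push WV → (q1, 1111111, WVV$)
  read 1, top W: go to q1, push ε → (q1, 111111, VV$)
  read 1, top V: go to q1, push WV → (q1, 11111, WVV$)
  read 1, top W: go to q1, push ε → (q1, 1111, VV$)
  read 1, top V: go to q1, push WV → (q1, 111, WVV$)
  read 1, top W: go to q1, push ε → (q1, 11, VV$)
  read 1, top V: go to q1, push WV → (q1, 1, WVV$)
  read 1, top W: go to q1, push ε → (q1, ε, VV$)
All input consumed in state q1 with stack VV$.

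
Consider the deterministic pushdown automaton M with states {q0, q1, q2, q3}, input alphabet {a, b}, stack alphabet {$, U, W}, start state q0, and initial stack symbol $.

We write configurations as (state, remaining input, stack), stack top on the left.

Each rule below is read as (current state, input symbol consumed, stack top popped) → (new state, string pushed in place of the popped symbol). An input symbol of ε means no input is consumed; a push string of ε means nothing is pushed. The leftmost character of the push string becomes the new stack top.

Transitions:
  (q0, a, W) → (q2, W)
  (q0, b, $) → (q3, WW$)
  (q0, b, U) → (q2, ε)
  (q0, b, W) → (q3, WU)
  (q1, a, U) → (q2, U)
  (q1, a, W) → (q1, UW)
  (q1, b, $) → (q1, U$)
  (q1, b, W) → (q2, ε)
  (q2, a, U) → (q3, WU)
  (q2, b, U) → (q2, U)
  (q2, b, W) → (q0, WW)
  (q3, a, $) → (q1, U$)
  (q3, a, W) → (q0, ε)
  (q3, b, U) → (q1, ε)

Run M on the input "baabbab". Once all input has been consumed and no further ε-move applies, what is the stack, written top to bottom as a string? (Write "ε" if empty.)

W$

(q0, baabbab, $) ⊢ (q3, aabbab, WW$) ⊢ (q0, abbab, W$) ⊢ (q2, bbab, W$) ⊢ (q0, bab, WW$) ⊢ (q3, ab, WUW$) ⊢ (q0, b, UW$) ⊢ (q2, ε, W$)
All input consumed in state q2 with stack W$.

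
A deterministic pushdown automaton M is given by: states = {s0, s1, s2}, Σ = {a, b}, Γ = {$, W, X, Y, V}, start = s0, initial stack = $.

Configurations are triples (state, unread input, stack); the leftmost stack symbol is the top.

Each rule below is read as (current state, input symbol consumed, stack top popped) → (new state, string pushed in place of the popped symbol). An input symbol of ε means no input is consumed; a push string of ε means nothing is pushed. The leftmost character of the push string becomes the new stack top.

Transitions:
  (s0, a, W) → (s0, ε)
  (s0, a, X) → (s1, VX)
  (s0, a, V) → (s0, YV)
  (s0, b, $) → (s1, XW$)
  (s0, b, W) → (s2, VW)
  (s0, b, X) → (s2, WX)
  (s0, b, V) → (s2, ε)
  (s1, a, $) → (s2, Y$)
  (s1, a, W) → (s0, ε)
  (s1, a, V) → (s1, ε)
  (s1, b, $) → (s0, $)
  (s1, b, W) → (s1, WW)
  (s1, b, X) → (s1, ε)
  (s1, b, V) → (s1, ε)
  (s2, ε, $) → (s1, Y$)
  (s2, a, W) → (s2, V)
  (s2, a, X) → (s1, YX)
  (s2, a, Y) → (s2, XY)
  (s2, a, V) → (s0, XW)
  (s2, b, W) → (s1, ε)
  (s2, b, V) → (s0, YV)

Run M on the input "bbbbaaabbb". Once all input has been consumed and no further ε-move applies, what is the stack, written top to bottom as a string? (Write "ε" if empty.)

(s0, bbbbaaabbb, $)
  read b, top $: go to s1, push XW$ → (s1, bbbaaabbb, XW$)
  read b, top X: go to s1, push ε → (s1, bbaaabbb, W$)
  read b, top W: go to s1, push WW → (s1, baaabbb, WW$)
  read b, top W: go to s1, push WW → (s1, aaabbb, WWW$)
  read a, top W: go to s0, push ε → (s0, aabbb, WW$)
  read a, top W: go to s0, push ε → (s0, abbb, W$)
  read a, top W: go to s0, push ε → (s0, bbb, $)
  read b, top $: go to s1, push XW$ → (s1, bb, XW$)
  read b, top X: go to s1, push ε → (s1, b, W$)
  read b, top W: go to s1, push WW → (s1, ε, WW$)
All input consumed in state s1 with stack WW$.

WW$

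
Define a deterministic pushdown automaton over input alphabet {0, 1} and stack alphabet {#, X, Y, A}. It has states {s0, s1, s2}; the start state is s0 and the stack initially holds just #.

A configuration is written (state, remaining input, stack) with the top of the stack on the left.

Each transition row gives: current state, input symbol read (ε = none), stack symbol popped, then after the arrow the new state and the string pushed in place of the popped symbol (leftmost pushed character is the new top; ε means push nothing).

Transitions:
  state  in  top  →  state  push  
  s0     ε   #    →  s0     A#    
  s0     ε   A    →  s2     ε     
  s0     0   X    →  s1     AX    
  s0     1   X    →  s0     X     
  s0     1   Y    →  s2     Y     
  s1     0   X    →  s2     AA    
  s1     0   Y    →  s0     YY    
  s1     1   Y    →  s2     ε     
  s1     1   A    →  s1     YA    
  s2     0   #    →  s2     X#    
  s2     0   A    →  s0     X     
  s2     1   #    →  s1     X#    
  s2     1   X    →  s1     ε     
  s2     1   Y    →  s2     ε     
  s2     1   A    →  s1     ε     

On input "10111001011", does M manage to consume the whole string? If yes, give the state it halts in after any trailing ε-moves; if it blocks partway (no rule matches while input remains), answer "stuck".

s2

(s0, 10111001011, #)
  ε-move, top #: go to s0, push A# → (s0, 10111001011, A#)
  ε-move, top A: go to s2, push ε → (s2, 10111001011, #)
  read 1, top #: go to s1, push X# → (s1, 0111001011, X#)
  read 0, top X: go to s2, push AA → (s2, 111001011, AA#)
  read 1, top A: go to s1, push ε → (s1, 11001011, A#)
  read 1, top A: go to s1, push YA → (s1, 1001011, YA#)
  read 1, top Y: go to s2, push ε → (s2, 001011, A#)
  read 0, top A: go to s0, push X → (s0, 01011, X#)
  read 0, top X: go to s1, push AX → (s1, 1011, AX#)
  read 1, top A: go to s1, push YA → (s1, 011, YAX#)
  read 0, top Y: go to s0, push YY → (s0, 11, YYAX#)
  read 1, top Y: go to s2, push Y → (s2, 1, YYAX#)
  read 1, top Y: go to s2, push ε → (s2, ε, YAX#)
All input consumed; M is in state s2.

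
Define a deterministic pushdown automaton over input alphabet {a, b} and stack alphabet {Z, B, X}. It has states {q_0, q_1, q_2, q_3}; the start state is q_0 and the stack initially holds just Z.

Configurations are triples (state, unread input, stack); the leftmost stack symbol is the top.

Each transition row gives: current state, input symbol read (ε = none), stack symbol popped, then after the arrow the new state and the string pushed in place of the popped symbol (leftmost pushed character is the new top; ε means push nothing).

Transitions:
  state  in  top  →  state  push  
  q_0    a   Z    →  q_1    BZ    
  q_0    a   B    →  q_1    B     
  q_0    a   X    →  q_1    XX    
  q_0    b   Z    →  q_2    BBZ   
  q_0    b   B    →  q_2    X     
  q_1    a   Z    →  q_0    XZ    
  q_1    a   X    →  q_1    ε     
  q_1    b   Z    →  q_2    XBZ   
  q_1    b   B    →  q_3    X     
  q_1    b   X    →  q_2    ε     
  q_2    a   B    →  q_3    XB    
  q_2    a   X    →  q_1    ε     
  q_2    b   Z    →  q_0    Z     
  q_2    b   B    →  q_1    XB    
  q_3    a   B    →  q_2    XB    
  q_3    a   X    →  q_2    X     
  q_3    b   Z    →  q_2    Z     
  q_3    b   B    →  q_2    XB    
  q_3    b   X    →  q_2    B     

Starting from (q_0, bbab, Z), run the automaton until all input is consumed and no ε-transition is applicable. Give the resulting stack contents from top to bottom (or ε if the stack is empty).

XBZ

(q_0, bbab, Z)
  read b, top Z: go to q_2, push BBZ → (q_2, bab, BBZ)
  read b, top B: go to q_1, push XB → (q_1, ab, XBBZ)
  read a, top X: go to q_1, push ε → (q_1, b, BBZ)
  read b, top B: go to q_3, push X → (q_3, ε, XBZ)
All input consumed in state q_3 with stack XBZ.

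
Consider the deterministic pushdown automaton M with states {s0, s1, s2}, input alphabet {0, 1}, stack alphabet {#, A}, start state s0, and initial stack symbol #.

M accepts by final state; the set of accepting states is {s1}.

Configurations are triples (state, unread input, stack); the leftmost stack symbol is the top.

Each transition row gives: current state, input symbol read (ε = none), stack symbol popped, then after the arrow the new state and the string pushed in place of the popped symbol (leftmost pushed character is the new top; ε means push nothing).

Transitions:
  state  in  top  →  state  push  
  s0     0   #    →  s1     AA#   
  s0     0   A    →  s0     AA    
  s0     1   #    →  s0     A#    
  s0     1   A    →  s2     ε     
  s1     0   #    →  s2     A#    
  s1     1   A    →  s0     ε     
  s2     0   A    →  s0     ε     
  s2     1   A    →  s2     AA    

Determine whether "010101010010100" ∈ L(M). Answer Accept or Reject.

Accept

(s0, 010101010010100, #)
  read 0, top #: go to s1, push AA# → (s1, 10101010010100, AA#)
  read 1, top A: go to s0, push ε → (s0, 0101010010100, A#)
  read 0, top A: go to s0, push AA → (s0, 101010010100, AA#)
  read 1, top A: go to s2, push ε → (s2, 01010010100, A#)
  read 0, top A: go to s0, push ε → (s0, 1010010100, #)
  read 1, top #: go to s0, push A# → (s0, 010010100, A#)
  read 0, top A: go to s0, push AA → (s0, 10010100, AA#)
  read 1, top A: go to s2, push ε → (s2, 0010100, A#)
  read 0, top A: go to s0, push ε → (s0, 010100, #)
  read 0, top #: go to s1, push AA# → (s1, 10100, AA#)
  read 1, top A: go to s0, push ε → (s0, 0100, A#)
  read 0, top A: go to s0, push AA → (s0, 100, AA#)
  read 1, top A: go to s2, push ε → (s2, 00, A#)
  read 0, top A: go to s0, push ε → (s0, 0, #)
  read 0, top #: go to s1, push AA# → (s1, ε, AA#)
All input consumed; state s1 ∈ F.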